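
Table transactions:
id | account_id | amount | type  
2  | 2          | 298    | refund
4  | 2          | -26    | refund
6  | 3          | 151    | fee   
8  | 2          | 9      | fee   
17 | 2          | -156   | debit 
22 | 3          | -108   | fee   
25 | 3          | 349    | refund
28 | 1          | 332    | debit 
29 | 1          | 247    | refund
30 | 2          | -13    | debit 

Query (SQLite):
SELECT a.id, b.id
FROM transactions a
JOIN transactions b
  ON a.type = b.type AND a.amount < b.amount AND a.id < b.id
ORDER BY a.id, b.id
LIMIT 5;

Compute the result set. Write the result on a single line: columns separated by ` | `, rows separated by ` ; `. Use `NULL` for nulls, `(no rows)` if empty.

2 | 25 ; 4 | 25 ; 4 | 29 ; 17 | 28 ; 17 | 30

Pairs (a,b) with same type, a.amount < b.amount, a.id < b.id.
type groups: debit:{17,28,30} fee:{6,8,22} refund:{2,4,25,29}
Ordered by (a.id, b.id); first 5.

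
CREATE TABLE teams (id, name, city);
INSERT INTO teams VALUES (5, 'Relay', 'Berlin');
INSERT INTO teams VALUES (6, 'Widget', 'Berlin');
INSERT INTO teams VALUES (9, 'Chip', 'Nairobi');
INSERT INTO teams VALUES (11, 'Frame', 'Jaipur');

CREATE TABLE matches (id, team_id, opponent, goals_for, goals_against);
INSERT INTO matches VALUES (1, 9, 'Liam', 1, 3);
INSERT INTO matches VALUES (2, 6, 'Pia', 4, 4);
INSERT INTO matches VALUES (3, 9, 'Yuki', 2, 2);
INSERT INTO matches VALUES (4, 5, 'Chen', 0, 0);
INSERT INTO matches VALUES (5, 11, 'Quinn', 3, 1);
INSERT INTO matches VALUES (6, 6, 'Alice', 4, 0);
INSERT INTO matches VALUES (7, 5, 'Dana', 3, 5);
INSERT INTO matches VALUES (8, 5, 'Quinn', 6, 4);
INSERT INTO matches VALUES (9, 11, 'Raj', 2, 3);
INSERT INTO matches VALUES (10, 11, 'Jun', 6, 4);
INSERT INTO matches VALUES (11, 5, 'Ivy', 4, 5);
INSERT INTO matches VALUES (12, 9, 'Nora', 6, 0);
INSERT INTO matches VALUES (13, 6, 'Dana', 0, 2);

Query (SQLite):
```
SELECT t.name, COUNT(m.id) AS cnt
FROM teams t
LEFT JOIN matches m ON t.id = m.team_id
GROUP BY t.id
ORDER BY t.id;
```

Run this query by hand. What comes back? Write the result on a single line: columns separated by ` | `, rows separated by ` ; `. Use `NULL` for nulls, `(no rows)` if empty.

Relay | 4 ; Widget | 3 ; Chip | 3 ; Frame | 3

LEFT JOIN keeps every teams row; unmatched ones get NULL for matches columns.
Group by teams.id and compute COUNT(m.id). COUNT(col) of an all-NULL group is 0.
  5: ids {4, 7, 8, 11} → COUNT(m.id)=4
  6: ids {2, 6, 13} → COUNT(m.id)=3
  9: ids {1, 3, 12} → COUNT(m.id)=3
  11: ids {5, 9, 10} → COUNT(m.id)=3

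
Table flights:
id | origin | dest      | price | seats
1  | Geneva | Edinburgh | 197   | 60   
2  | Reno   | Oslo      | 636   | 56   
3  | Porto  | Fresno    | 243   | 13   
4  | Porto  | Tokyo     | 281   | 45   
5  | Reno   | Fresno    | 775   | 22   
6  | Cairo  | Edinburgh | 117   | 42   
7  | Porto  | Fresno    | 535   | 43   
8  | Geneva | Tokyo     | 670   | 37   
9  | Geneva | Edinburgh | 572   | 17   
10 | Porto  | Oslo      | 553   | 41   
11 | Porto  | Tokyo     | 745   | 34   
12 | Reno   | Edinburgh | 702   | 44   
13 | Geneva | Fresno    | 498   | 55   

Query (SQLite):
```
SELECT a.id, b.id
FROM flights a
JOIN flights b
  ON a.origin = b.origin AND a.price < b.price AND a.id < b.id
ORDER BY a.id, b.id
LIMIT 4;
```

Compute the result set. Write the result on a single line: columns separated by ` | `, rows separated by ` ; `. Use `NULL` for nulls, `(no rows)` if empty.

Pairs (a,b) with same origin, a.price < b.price, a.id < b.id.
origin groups: Cairo:{6} Geneva:{1,8,9,13} Porto:{3,4,7,10,11} Reno:{2,5,12}
Ordered by (a.id, b.id); first 4.

1 | 8 ; 1 | 9 ; 1 | 13 ; 2 | 5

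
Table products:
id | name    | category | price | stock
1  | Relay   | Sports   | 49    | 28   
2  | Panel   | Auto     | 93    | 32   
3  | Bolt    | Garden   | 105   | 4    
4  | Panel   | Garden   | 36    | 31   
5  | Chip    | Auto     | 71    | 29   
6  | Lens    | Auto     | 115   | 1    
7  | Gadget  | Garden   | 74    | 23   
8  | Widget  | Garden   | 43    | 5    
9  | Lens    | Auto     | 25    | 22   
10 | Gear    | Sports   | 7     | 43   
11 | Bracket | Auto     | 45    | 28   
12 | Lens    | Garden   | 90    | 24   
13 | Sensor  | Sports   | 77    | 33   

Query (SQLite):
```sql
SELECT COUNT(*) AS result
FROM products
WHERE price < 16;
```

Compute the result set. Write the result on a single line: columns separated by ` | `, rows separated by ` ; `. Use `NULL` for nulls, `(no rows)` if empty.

1

Rows where price < 16 → stock values: [43].
COUNT(*) counts rows → 1.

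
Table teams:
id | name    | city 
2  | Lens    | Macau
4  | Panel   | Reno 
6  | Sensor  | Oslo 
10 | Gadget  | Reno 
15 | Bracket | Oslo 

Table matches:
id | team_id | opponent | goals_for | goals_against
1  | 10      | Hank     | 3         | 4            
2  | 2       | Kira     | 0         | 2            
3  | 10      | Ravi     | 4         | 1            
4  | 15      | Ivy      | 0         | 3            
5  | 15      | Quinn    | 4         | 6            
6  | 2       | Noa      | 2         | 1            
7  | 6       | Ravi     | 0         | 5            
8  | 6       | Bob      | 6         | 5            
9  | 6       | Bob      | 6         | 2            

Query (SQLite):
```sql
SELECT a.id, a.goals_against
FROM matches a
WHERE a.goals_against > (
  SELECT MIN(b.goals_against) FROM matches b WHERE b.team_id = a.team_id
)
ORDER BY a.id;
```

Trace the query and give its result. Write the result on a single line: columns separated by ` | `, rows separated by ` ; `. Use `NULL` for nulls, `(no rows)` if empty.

1 | 4 ; 2 | 2 ; 5 | 6 ; 7 | 5 ; 8 | 5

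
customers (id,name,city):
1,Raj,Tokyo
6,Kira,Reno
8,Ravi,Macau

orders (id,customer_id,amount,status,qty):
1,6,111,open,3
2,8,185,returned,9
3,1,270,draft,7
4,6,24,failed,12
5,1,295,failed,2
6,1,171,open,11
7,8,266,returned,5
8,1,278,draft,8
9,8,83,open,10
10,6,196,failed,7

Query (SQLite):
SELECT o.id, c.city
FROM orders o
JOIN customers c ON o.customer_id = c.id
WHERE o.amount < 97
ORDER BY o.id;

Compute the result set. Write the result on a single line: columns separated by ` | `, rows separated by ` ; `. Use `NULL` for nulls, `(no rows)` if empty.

4 | Reno ; 9 | Macau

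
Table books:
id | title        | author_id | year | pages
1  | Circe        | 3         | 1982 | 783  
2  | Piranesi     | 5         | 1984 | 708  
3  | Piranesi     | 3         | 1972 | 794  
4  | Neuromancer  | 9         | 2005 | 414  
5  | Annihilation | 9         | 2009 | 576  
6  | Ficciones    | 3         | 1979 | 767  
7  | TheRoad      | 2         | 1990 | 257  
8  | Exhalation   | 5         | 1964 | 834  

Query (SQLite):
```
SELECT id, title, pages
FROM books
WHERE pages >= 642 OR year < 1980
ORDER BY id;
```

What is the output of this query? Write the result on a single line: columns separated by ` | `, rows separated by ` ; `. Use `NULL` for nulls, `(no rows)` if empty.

1 | Circe | 783 ; 2 | Piranesi | 708 ; 3 | Piranesi | 794 ; 6 | Ficciones | 767 ; 8 | Exhalation | 834

pages >= 642: ids {1, 2, 3, 6, 8}
year < 1980: ids {3, 6, 8}
Combine with OR.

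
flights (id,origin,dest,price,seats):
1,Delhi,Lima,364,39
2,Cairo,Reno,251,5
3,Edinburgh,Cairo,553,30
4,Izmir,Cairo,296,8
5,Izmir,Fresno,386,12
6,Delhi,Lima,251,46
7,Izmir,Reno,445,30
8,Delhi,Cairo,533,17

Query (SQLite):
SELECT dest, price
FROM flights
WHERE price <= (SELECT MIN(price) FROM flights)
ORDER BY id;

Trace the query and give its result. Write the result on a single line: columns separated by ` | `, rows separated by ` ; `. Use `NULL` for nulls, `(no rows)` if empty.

Scalar subquery: MIN(price) over all flights rows = 251.
Keep rows where price <= that value.

Reno | 251 ; Lima | 251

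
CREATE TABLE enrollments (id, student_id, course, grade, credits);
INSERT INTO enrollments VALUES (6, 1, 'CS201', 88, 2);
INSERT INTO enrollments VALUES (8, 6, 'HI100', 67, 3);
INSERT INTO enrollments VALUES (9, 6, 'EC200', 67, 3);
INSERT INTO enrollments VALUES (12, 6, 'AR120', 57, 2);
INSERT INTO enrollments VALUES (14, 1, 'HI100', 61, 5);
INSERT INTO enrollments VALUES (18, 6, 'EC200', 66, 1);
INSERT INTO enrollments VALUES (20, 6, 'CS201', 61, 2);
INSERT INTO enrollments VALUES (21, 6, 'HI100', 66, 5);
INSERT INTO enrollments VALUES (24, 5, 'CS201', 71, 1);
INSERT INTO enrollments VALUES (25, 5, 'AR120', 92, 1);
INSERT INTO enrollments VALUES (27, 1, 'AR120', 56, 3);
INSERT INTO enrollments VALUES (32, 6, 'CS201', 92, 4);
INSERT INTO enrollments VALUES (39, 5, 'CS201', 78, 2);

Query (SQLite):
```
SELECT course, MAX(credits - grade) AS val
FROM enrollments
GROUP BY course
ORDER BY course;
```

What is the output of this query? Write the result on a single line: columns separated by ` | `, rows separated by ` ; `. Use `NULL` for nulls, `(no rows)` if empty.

For each row compute credits - grade.
Group by course; take MAX of the expression per group.
  AR120: ids {12, 25, 27} → MAX(credits - grade)=-53
  CS201: ids {6, 20, 24, 32, 39} → MAX(credits - grade)=-59
  EC200: ids {9, 18} → MAX(credits - grade)=-64
  HI100: ids {8, 14, 21} → MAX(credits - grade)=-56

AR120 | -53 ; CS201 | -59 ; EC200 | -64 ; HI100 | -56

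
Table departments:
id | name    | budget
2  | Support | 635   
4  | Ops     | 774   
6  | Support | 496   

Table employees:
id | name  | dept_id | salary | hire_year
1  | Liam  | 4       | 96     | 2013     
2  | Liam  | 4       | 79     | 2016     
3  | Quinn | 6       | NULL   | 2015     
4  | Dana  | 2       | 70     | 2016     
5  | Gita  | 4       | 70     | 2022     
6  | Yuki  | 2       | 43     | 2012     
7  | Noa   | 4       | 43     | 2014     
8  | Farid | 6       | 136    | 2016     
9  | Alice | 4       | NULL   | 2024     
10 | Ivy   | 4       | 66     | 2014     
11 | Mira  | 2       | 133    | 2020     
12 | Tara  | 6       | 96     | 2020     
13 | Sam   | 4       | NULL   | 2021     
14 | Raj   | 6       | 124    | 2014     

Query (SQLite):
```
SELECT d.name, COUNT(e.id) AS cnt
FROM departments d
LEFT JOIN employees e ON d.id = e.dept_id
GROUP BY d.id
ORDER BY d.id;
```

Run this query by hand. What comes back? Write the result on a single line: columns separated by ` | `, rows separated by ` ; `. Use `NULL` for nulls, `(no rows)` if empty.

LEFT JOIN keeps every departments row; unmatched ones get NULL for employees columns.
Group by departments.id and compute COUNT(e.id). COUNT(col) of an all-NULL group is 0.
  2: ids {4, 6, 11} → COUNT(e.id)=3
  4: ids {1, 2, 5, 7, 9, 10, 13} → COUNT(e.id)=7
  6: ids {3, 8, 12, 14} → COUNT(e.id)=4

Support | 3 ; Ops | 7 ; Support | 4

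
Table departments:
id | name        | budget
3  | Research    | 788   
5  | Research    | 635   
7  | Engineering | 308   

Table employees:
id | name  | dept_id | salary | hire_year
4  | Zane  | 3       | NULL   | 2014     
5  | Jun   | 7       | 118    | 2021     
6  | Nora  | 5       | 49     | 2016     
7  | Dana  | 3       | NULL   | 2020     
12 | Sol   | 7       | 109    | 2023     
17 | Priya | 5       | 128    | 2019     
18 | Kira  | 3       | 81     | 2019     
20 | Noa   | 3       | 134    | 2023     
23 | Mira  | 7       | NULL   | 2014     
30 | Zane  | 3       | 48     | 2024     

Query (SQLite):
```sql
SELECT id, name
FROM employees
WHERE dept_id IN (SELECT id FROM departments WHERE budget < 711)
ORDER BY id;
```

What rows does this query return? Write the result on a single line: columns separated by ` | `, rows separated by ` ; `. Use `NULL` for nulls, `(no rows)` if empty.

5 | Jun ; 6 | Nora ; 12 | Sol ; 17 | Priya ; 23 | Mira

Inner query: departments.id where budget < 711.
Outer: keep employees rows whose dept_id is in that set.
Inner query → {5, 7}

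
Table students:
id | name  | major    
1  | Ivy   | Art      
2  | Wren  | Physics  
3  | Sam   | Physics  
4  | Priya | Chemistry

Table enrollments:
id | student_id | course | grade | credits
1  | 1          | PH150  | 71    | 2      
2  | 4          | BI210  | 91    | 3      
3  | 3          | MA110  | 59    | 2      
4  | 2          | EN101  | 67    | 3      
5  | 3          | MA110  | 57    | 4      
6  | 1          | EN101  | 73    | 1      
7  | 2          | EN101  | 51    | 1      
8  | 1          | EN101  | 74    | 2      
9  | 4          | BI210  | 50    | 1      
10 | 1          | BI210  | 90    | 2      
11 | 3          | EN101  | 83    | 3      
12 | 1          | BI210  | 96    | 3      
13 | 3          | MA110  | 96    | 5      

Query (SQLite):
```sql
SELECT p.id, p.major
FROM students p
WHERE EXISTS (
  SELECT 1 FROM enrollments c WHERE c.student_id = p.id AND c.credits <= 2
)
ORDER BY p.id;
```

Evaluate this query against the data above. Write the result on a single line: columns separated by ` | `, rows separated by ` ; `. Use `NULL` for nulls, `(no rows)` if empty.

1 | Art ; 2 | Physics ; 3 | Physics ; 4 | Chemistry

For each students row, check whether any enrollments with matching student_id has credits <= 2.
Keep rows where that is true.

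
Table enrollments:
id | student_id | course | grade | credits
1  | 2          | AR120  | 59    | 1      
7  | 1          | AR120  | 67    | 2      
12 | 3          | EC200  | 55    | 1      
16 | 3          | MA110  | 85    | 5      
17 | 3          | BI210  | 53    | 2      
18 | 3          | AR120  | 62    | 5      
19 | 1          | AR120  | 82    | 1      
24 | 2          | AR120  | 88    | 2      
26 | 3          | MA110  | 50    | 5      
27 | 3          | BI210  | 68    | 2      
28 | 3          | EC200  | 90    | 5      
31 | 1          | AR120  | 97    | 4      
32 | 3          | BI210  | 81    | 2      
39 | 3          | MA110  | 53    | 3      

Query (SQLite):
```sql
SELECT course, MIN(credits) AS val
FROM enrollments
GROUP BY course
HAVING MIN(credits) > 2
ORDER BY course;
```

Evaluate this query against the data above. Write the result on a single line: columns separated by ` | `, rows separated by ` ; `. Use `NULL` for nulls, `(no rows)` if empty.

Partition enrollments by course; compute MIN(credits) within each group.
HAVING: keep groups where MIN(credits) > 2.
  AR120: ids {1, 7, 18, 19, 24, 31} → MIN(credits)=1
  BI210: ids {17, 27, 32} → MIN(credits)=2
  EC200: ids {12, 28} → MIN(credits)=1
  MA110: ids {16, 26, 39} → MIN(credits)=3

MA110 | 3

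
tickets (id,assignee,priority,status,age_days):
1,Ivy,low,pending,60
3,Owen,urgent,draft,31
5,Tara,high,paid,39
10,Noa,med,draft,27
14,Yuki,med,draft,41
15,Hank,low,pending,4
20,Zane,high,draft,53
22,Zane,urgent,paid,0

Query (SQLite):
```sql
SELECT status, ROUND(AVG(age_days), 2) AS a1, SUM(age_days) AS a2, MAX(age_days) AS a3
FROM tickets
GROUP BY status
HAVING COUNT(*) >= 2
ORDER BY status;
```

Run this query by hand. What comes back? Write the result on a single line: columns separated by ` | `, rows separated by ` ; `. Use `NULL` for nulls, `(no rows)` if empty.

draft | 38 | 152 | 53 ; paid | 19.5 | 39 | 39 ; pending | 32 | 64 | 60

Group tickets by status.
Per group compute: ROUND(AVG(age_days), 2), SUM(age_days), MAX(age_days).
HAVING: drop groups with fewer than 2 rows.
  draft: ids {3, 10, 14, 20} → ROUND(AVG(age_days), 2)=38, SUM(age_days)=152, MAX(age_days)=53
  paid: ids {5, 22} → ROUND(AVG(age_days), 2)=19.5, SUM(age_days)=39, MAX(age_days)=39
  pending: ids {1, 15} → ROUND(AVG(age_days), 2)=32, SUM(age_days)=64, MAX(age_days)=60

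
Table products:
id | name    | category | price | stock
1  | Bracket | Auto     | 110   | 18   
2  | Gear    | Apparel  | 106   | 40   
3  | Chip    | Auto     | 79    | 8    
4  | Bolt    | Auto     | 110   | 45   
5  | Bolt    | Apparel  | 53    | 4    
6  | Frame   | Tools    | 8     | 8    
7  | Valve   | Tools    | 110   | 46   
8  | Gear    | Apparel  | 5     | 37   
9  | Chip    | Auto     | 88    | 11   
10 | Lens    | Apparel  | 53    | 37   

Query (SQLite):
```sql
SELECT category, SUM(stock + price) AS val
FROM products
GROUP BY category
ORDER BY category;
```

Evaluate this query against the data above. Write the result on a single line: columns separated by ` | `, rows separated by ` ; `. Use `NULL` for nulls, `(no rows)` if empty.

For each row compute stock + price.
Group by category; take SUM of the expression per group.
  Apparel: ids {2, 5, 8, 10} → SUM(stock + price)=335
  Auto: ids {1, 3, 4, 9} → SUM(stock + price)=469
  Tools: ids {6, 7} → SUM(stock + price)=172

Apparel | 335 ; Auto | 469 ; Tools | 172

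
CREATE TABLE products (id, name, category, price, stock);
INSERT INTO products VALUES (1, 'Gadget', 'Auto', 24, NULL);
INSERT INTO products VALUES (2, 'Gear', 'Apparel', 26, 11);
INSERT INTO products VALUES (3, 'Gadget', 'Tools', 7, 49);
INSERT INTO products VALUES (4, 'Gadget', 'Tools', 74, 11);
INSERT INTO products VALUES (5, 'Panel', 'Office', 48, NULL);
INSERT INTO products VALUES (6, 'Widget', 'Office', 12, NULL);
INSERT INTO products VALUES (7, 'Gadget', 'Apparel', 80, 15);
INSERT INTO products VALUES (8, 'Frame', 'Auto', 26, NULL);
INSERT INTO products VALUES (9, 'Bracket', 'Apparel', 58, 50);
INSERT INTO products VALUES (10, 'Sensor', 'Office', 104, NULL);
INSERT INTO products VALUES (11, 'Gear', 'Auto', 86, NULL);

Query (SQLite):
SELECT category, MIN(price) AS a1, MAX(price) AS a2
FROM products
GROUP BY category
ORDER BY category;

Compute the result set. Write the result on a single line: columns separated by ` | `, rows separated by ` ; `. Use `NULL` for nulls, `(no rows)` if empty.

Group products by category.
Per group compute: MIN(price), MAX(price).
  Apparel: ids {2, 7, 9} → MIN(price)=26, MAX(price)=80
  Auto: ids {1, 8, 11} → MIN(price)=24, MAX(price)=86
  Office: ids {5, 6, 10} → MIN(price)=12, MAX(price)=104
  Tools: ids {3, 4} → MIN(price)=7, MAX(price)=74

Apparel | 26 | 80 ; Auto | 24 | 86 ; Office | 12 | 104 ; Tools | 7 | 74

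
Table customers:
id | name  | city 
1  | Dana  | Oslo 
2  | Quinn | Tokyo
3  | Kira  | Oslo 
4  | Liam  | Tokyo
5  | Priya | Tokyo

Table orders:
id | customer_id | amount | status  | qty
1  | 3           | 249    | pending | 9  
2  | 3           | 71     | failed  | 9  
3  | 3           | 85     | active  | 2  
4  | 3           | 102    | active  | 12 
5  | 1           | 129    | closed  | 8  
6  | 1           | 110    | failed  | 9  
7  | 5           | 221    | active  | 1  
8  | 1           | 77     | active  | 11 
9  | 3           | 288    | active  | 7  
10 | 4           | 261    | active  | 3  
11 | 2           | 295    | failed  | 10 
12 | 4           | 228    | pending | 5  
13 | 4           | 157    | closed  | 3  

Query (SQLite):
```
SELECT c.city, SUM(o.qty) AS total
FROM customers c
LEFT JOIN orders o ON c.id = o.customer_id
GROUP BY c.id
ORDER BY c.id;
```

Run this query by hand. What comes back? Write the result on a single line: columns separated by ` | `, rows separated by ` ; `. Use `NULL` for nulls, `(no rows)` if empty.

LEFT JOIN keeps every customers row; unmatched ones get NULL for orders columns.
Group by customers.id and compute SUM(o.qty). SUM over an all-NULL group is NULL.
  1: ids {5, 6, 8} → SUM(o.qty)=28
  2: ids {11} → SUM(o.qty)=10
  3: ids {1, 2, 3, 4, 9} → SUM(o.qty)=39
  4: ids {10, 12, 13} → SUM(o.qty)=11
  5: ids {7} → SUM(o.qty)=1

Oslo | 28 ; Tokyo | 10 ; Oslo | 39 ; Tokyo | 11 ; Tokyo | 1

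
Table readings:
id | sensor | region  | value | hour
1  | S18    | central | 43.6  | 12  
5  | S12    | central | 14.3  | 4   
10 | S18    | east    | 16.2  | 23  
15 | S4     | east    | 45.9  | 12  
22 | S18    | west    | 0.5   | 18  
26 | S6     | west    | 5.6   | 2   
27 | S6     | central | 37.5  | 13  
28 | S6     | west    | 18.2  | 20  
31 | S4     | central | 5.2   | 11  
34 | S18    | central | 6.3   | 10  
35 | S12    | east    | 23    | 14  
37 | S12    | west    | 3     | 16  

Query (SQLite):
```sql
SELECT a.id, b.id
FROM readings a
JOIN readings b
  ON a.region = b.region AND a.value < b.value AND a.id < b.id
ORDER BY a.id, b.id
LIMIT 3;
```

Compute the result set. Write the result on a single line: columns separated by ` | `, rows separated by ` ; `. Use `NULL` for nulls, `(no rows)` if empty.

5 | 27 ; 10 | 15 ; 10 | 35

Pairs (a,b) with same region, a.value < b.value, a.id < b.id.
region groups: central:{1,5,27,31,34} east:{10,15,35} west:{22,26,28,37}
Ordered by (a.id, b.id); first 3.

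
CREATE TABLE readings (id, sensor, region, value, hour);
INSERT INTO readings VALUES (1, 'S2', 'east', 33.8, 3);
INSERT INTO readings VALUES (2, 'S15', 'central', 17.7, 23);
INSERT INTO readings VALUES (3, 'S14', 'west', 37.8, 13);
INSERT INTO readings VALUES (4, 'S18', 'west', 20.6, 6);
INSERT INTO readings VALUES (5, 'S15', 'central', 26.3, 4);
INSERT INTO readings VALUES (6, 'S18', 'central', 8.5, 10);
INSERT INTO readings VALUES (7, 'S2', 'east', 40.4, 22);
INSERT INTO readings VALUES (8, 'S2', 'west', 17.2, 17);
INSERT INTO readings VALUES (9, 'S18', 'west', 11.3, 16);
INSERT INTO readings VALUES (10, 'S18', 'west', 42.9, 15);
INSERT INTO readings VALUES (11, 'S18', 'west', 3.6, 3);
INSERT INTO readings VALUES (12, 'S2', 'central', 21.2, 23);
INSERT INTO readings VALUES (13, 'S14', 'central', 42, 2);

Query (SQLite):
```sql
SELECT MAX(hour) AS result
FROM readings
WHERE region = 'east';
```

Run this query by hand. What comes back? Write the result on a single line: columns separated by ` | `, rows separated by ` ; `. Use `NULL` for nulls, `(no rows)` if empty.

22

Rows where region='east' → hour values: [3, 22].
MAX of non-NULL values = 22.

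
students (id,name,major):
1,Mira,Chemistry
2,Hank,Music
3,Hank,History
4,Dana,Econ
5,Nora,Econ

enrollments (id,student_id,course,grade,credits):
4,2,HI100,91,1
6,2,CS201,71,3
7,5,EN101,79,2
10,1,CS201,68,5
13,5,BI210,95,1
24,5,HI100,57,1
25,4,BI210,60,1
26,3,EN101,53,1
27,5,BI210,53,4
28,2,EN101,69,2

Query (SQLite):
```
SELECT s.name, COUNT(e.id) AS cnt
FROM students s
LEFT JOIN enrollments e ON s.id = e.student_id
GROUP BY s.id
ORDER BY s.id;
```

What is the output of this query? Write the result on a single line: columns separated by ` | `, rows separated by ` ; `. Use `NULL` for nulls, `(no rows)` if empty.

LEFT JOIN keeps every students row; unmatched ones get NULL for enrollments columns.
Group by students.id and compute COUNT(e.id). COUNT(col) of an all-NULL group is 0.
  1: ids {10} → COUNT(e.id)=1
  2: ids {4, 6, 28} → COUNT(e.id)=3
  3: ids {26} → COUNT(e.id)=1
  4: ids {25} → COUNT(e.id)=1
  5: ids {7, 13, 24, 27} → COUNT(e.id)=4

Mira | 1 ; Hank | 3 ; Hank | 1 ; Dana | 1 ; Nora | 4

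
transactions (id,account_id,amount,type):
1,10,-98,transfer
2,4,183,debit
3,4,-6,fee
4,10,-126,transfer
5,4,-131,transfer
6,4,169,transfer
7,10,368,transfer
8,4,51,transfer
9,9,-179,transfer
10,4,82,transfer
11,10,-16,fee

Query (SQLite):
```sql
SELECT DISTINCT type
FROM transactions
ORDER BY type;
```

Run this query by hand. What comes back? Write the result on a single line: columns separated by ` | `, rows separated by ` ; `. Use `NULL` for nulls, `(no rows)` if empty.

debit ; fee ; transfer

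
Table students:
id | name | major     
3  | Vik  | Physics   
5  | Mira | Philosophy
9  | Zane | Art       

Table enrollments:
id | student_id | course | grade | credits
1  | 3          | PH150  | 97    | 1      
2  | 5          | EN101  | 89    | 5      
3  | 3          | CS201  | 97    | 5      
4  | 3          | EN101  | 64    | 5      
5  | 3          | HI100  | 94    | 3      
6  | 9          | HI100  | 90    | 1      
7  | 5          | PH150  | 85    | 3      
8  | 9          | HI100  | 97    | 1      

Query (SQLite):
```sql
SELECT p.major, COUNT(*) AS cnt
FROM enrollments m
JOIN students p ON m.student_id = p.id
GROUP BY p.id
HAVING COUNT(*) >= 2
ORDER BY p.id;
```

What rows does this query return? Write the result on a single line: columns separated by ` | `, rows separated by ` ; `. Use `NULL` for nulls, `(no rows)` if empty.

Physics | 4 ; Philosophy | 2 ; Art | 2

Join each enrollments row to its students via student_id.
Group joined rows by students.id; compute COUNT(*) per group.
HAVING: keep groups with count ≥ 2.
  3: ids {1, 3, 4, 5} → COUNT(*)=4
  5: ids {2, 7} → COUNT(*)=2
  9: ids {6, 8} → COUNT(*)=2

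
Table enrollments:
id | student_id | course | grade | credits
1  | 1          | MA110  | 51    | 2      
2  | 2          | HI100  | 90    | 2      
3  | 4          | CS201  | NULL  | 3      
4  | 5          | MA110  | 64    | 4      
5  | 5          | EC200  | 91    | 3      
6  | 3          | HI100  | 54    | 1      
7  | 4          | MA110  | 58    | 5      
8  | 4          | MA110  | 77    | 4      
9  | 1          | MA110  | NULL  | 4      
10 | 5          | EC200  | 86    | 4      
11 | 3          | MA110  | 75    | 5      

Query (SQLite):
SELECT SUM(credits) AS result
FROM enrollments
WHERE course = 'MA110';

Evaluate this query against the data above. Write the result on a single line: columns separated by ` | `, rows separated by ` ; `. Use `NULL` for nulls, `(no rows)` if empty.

Rows where course='MA110' → credits values: [2, 4, 5, 4, 4, 5].
SUM of non-NULL values = 24.

24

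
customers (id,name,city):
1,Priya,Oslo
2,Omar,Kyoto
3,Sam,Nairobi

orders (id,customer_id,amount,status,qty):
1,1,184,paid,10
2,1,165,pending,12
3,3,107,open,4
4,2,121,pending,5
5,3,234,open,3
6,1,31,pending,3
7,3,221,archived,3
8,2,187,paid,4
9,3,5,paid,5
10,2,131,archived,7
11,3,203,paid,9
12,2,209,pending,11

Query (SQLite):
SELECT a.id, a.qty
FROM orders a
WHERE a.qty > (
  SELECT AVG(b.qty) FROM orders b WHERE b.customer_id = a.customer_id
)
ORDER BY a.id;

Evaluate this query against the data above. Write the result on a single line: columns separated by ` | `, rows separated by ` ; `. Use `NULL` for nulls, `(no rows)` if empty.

For each orders row a, compute AVG(qty) over rows sharing a.customer_id.
Keep row a if a.qty > that per-group AVG.
  customer_id=1: AVG(qty) = 8.333333
  customer_id=2: AVG(qty) = 6.75
  customer_id=3: AVG(qty) = 4.8

1 | 10 ; 2 | 12 ; 9 | 5 ; 10 | 7 ; 11 | 9 ; 12 | 11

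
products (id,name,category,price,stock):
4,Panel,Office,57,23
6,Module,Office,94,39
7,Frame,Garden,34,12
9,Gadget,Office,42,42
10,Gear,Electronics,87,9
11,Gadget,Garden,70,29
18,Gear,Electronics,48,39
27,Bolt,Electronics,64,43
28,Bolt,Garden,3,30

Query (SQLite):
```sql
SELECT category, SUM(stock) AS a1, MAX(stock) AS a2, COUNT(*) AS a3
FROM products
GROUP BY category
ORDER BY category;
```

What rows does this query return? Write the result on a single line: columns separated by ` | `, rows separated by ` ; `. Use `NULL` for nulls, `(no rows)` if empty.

Group products by category.
Per group compute: SUM(stock), MAX(stock), COUNT(*).
  Electronics: ids {10, 18, 27} → SUM(stock)=91, MAX(stock)=43, COUNT(*)=3
  Garden: ids {7, 11, 28} → SUM(stock)=71, MAX(stock)=30, COUNT(*)=3
  Office: ids {4, 6, 9} → SUM(stock)=104, MAX(stock)=42, COUNT(*)=3

Electronics | 91 | 43 | 3 ; Garden | 71 | 30 | 3 ; Office | 104 | 42 | 3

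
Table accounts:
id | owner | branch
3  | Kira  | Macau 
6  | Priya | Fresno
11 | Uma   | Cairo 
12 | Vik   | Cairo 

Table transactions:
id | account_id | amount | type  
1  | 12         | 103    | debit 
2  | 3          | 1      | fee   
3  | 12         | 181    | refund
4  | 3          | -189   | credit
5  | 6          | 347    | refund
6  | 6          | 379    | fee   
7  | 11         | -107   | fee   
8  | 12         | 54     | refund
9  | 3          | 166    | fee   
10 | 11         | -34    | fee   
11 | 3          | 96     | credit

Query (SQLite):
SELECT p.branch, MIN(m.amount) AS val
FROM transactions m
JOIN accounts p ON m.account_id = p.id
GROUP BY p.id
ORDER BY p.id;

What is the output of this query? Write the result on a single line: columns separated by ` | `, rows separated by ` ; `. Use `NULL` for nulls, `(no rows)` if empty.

Macau | -189 ; Fresno | 347 ; Cairo | -107 ; Cairo | 54

Join each transactions row to its accounts via account_id.
Group joined rows by accounts.id; compute MIN(m.amount) per group.
  3: ids {2, 4, 9, 11} → MIN(m.amount)=-189
  6: ids {5, 6} → MIN(m.amount)=347
  11: ids {7, 10} → MIN(m.amount)=-107
  12: ids {1, 3, 8} → MIN(m.amount)=54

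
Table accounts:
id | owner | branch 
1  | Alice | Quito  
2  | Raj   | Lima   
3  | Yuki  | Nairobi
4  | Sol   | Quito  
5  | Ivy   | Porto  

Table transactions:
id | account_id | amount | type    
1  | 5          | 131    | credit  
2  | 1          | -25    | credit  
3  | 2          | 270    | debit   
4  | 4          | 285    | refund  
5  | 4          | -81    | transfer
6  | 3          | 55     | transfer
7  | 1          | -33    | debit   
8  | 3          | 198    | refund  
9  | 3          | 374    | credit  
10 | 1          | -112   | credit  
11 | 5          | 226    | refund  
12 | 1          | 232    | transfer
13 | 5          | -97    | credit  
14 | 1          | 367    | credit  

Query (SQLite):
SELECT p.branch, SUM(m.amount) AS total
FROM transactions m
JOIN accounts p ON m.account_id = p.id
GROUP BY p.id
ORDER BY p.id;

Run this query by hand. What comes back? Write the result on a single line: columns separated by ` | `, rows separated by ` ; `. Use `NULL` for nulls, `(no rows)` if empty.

Quito | 429 ; Lima | 270 ; Nairobi | 627 ; Quito | 204 ; Porto | 260

Join each transactions row to its accounts via account_id.
Group joined rows by accounts.id; compute SUM(m.amount) per group.
  1: ids {2, 7, 10, 12, 14} → SUM(m.amount)=429
  2: ids {3} → SUM(m.amount)=270
  3: ids {6, 8, 9} → SUM(m.amount)=627
  4: ids {4, 5} → SUM(m.amount)=204
  5: ids {1, 11, 13} → SUM(m.amount)=260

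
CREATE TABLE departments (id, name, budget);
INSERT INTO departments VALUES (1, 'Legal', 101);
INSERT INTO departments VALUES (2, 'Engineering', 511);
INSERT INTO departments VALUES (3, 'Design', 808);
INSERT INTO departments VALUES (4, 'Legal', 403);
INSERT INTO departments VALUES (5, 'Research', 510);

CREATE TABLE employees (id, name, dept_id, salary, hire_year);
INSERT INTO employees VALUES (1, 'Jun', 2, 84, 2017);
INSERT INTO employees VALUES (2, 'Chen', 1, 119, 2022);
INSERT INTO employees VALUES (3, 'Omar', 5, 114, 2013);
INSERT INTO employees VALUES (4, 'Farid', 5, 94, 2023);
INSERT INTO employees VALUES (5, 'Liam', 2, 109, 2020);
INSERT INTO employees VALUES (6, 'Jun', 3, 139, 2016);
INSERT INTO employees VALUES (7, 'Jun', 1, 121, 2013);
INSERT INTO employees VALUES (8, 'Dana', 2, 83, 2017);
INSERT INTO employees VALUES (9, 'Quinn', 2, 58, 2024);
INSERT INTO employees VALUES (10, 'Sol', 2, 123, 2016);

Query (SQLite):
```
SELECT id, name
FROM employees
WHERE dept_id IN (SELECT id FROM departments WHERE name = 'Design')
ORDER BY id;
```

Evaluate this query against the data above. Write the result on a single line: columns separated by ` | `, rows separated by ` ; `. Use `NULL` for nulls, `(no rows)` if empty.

6 | Jun

Inner query: departments.id where name = 'Design'.
Outer: keep employees rows whose dept_id is in that set.
Inner query → {3}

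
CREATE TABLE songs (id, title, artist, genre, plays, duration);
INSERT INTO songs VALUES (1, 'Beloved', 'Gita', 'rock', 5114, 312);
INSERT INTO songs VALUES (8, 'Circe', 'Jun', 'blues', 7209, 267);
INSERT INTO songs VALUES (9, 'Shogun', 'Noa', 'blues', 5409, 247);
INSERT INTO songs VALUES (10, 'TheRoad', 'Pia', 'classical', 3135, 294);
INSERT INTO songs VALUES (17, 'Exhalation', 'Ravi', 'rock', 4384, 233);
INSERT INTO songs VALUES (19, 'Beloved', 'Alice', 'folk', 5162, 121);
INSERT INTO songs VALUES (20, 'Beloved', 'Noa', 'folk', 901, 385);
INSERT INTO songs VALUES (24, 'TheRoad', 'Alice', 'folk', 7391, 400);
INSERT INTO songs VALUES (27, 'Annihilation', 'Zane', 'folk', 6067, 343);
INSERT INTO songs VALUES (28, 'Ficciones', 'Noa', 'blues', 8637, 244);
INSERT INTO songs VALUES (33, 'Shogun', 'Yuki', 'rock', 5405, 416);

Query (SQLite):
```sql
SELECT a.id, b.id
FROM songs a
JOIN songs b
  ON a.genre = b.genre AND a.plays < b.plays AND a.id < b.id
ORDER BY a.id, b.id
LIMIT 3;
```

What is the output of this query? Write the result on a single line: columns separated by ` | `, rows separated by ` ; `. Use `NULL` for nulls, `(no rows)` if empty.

1 | 33 ; 8 | 28 ; 9 | 28

Pairs (a,b) with same genre, a.plays < b.plays, a.id < b.id.
genre groups: blues:{8,9,28} classical:{10} folk:{19,20,24,27} rock:{1,17,33}
Ordered by (a.id, b.id); first 3.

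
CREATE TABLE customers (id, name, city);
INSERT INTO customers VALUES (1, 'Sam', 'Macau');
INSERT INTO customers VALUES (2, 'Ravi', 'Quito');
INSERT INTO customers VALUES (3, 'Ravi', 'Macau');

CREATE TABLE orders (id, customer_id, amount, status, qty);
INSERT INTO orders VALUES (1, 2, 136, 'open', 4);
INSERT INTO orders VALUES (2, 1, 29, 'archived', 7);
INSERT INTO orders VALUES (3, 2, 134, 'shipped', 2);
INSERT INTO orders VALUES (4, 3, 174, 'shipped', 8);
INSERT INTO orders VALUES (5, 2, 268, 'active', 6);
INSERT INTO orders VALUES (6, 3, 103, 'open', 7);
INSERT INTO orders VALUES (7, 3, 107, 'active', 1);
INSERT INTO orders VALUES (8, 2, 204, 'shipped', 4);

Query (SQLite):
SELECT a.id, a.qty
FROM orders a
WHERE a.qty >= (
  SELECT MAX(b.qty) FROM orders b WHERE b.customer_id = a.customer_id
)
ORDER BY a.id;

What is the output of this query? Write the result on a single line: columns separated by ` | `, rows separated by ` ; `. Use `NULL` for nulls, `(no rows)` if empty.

2 | 7 ; 4 | 8 ; 5 | 6

For each orders row a, compute MAX(qty) over rows sharing a.customer_id.
Keep row a if a.qty >= that per-group MAX.
  customer_id=1: MAX(qty) = 7
  customer_id=2: MAX(qty) = 6
  customer_id=3: MAX(qty) = 8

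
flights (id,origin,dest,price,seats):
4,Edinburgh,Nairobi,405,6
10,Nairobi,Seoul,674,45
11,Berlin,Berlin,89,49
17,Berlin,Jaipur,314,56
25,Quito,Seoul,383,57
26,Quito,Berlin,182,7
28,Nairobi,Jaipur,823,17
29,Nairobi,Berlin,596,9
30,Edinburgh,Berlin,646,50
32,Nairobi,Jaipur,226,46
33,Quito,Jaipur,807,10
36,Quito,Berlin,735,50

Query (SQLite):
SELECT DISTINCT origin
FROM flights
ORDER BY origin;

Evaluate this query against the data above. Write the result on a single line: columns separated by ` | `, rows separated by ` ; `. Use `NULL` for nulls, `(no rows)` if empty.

Berlin ; Edinburgh ; Nairobi ; Quito

Collect distinct origin values from flights.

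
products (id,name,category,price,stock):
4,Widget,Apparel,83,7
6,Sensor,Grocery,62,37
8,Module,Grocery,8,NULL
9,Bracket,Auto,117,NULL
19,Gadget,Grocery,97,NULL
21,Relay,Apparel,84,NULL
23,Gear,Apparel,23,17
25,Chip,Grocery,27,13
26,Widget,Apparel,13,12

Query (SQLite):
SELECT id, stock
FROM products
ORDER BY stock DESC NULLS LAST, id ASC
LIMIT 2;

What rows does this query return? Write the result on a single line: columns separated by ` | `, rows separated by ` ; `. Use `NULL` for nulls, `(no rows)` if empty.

Sort by stock desc, tiebreak id asc: (37, id=6), (17, id=23), (13, id=25), (12, id=26), (7, id=4) …. Take first 2.
NULLS LAST: NULL stock rows go after all non-NULL rows (among themselves ordered by id asc).

6 | 37 ; 23 | 17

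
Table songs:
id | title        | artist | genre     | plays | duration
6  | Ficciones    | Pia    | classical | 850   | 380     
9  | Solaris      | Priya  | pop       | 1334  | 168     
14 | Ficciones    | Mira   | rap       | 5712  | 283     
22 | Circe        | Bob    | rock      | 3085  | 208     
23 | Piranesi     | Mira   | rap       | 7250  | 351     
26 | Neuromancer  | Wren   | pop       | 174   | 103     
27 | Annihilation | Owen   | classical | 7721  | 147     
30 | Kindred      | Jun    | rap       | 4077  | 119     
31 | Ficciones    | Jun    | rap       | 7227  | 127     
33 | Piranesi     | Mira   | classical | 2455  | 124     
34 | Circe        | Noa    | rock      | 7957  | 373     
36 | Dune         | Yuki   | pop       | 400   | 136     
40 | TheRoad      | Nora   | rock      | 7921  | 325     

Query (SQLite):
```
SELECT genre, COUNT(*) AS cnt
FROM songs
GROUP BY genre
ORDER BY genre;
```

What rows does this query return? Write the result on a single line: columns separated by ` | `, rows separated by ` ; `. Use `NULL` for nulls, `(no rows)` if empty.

classical | 3 ; pop | 3 ; rap | 4 ; rock | 3

Partition songs by genre; compute COUNT(*) within each group.
  classical: ids {6, 27, 33} → COUNT(*)=3
  pop: ids {9, 26, 36} → COUNT(*)=3
  rap: ids {14, 23, 30, 31} → COUNT(*)=4
  rock: ids {22, 34, 40} → COUNT(*)=3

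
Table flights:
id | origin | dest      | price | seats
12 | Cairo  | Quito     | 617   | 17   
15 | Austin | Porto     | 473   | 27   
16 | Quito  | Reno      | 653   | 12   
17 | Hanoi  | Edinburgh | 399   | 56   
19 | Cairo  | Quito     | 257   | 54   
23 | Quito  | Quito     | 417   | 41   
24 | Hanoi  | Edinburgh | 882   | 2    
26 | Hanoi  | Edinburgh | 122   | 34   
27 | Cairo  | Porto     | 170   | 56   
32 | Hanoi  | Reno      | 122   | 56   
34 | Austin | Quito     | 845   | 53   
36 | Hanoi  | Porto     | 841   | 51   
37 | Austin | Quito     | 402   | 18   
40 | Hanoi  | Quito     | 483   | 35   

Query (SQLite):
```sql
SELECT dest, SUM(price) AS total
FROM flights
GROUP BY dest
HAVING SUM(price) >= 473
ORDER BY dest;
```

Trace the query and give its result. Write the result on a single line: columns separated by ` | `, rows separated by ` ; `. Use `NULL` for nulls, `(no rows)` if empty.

Partition flights by dest; compute SUM(price) within each group.
HAVING: keep groups where SUM(price) >= 473.
  Edinburgh: ids {17, 24, 26} → SUM(price)=1403
  Porto: ids {15, 27, 36} → SUM(price)=1484
  Quito: ids {12, 19, 23, 34, 37, 40} → SUM(price)=3021
  Reno: ids {16, 32} → SUM(price)=775

Edinburgh | 1403 ; Porto | 1484 ; Quito | 3021 ; Reno | 775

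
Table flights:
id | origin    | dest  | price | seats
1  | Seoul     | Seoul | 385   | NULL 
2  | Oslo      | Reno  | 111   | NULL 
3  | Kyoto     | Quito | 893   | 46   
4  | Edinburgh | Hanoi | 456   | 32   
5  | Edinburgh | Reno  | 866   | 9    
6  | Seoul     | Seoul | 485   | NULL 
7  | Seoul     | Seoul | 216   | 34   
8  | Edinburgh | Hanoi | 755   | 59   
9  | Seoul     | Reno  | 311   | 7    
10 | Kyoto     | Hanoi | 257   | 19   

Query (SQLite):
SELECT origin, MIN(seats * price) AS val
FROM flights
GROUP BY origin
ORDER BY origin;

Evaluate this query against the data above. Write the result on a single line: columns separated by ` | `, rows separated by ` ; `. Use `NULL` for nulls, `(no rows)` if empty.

Edinburgh | 7794 ; Kyoto | 4883 ; Oslo | NULL ; Seoul | 2177

For each row compute seats * price.
Group by origin; take MIN of the expression per group.
  Edinburgh: ids {4, 5, 8} → MIN(seats * price)=7794
  Kyoto: ids {3, 10} → MIN(seats * price)=4883
  Oslo: ids {2} → MIN(seats * price)=NULL
  Seoul: ids {1, 6, 7, 9} → MIN(seats * price)=2177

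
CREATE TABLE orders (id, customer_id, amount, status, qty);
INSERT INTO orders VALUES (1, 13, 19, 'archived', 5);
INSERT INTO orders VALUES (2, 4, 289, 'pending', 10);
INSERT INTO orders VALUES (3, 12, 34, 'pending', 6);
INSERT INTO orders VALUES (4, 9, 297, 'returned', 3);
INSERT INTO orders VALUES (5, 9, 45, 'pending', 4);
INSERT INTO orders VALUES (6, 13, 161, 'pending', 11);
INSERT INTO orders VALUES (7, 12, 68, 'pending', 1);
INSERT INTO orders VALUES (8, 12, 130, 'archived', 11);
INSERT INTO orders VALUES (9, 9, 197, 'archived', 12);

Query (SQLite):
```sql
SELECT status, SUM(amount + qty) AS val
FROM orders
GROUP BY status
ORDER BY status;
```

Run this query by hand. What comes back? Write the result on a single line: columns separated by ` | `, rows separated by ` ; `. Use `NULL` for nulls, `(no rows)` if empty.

archived | 374 ; pending | 629 ; returned | 300

For each row compute amount + qty.
Group by status; take SUM of the expression per group.
  archived: ids {1, 8, 9} → SUM(amount + qty)=374
  pending: ids {2, 3, 5, 6, 7} → SUM(amount + qty)=629
  returned: ids {4} → SUM(amount + qty)=300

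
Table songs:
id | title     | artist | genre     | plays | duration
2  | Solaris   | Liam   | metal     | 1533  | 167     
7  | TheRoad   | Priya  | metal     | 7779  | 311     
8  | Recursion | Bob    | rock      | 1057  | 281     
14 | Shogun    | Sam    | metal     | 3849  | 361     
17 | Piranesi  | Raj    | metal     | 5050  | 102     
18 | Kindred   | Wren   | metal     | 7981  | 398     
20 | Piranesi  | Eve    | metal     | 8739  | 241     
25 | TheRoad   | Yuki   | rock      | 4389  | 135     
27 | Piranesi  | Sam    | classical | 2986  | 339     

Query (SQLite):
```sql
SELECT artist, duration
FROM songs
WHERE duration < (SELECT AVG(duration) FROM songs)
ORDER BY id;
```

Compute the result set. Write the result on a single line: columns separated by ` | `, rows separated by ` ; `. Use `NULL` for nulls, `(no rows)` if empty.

Scalar subquery: AVG(duration) over all songs rows = 259.444444 (≈; comparison uses full precision).
Keep rows where duration < that value.

Liam | 167 ; Raj | 102 ; Eve | 241 ; Yuki | 135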